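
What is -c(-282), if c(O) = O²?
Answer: -79524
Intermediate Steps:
-c(-282) = -1*(-282)² = -1*79524 = -79524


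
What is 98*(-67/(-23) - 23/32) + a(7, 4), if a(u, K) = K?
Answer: 80607/368 ≈ 219.04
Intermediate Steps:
98*(-67/(-23) - 23/32) + a(7, 4) = 98*(-67/(-23) - 23/32) + 4 = 98*(-67*(-1/23) - 23*1/32) + 4 = 98*(67/23 - 23/32) + 4 = 98*(1615/736) + 4 = 79135/368 + 4 = 80607/368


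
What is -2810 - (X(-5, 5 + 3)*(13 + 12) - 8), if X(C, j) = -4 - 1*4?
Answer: -2602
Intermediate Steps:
X(C, j) = -8 (X(C, j) = -4 - 4 = -8)
-2810 - (X(-5, 5 + 3)*(13 + 12) - 8) = -2810 - (-8*(13 + 12) - 8) = -2810 - (-8*25 - 8) = -2810 - (-200 - 8) = -2810 - 1*(-208) = -2810 + 208 = -2602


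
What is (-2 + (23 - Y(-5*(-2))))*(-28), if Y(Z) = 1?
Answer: -560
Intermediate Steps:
(-2 + (23 - Y(-5*(-2))))*(-28) = (-2 + (23 - 1*1))*(-28) = (-2 + (23 - 1))*(-28) = (-2 + 22)*(-28) = 20*(-28) = -560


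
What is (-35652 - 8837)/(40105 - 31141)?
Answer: -44489/8964 ≈ -4.9631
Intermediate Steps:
(-35652 - 8837)/(40105 - 31141) = -44489/8964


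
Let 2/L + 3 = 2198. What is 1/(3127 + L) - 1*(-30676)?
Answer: 210552918687/6863767 ≈ 30676.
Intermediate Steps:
L = 2/2195 (L = 2/(-3 + 2198) = 2/2195 ≈ 0.00091116)
1/(3127 + L) - 1*(-30676) = 1/(3127 + 2/2195) - 1*(-30676) = 1/(6863767/2195) + 30676 = 2195/6863767 + 30676 = 210552918687/6863767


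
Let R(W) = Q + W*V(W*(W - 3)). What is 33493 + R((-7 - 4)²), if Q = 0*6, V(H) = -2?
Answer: 33251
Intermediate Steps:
Q = 0
R(W) = -2*W (R(W) = 0 + W*(-2) = 0 - 2*W = -2*W)
33493 + R((-7 - 4)²) = 33493 - 2*(-7 - 4)² = 33493 - 2*(-11)² = 33493 - 2*121 = 33493 - 242 = 33251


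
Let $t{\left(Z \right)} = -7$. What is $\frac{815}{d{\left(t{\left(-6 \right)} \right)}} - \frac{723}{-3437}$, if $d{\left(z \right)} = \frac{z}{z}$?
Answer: $\frac{2801878}{3437} \approx 815.21$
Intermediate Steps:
$d{\left(z \right)} = 1$
$\frac{815}{d{\left(t{\left(-6 \right)} \right)}} - \frac{723}{-3437} = \frac{815}{1} - \frac{723}{-3437} = 815 \cdot 1 - - \frac{723}{3437} = 815 + \frac{723}{3437} = \frac{2801878}{3437}$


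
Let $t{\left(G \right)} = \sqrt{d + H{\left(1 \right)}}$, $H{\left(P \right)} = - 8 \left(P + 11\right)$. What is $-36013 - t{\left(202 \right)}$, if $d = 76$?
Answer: $-36013 - 2 i \sqrt{5} \approx -36013.0 - 4.4721 i$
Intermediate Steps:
$H{\left(P \right)} = -88 - 8 P$ ($H{\left(P \right)} = - 8 \left(11 + P\right) = -88 - 8 P$)
$t{\left(G \right)} = 2 i \sqrt{5}$ ($t{\left(G \right)} = \sqrt{76 - 96} = \sqrt{-20} = 2 i \sqrt{5}$)
$-36013 - t{\left(202 \right)} = -36013 - 2 i \sqrt{5}$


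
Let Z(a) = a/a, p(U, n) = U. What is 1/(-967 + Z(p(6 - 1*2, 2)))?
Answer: -1/966 ≈ -0.0010352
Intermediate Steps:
Z(a) = 1
1/(-967 + Z(p(6 - 1*2, 2))) = 1/(-967 + 1) = 1/(-966) = -1/966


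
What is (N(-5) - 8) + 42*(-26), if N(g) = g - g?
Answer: -1100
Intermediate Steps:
N(g) = 0
(N(-5) - 8) + 42*(-26) = (0 - 8) + 42*(-26) = -8 - 1092 = -1100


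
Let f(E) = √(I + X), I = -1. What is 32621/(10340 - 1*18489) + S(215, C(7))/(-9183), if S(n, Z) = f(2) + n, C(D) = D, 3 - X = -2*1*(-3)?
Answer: -301310678/74832267 - 2*I/9183 ≈ -4.0265 - 0.00021779*I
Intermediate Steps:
X = -3 (X = 3 - (-2*1)*(-3) = 3 - (-2)*(-3) = 3 - 1*6 = 3 - 6 = -3)
f(E) = 2*I (f(E) = √(-1 - 3) = √(-4) = 2*I)
S(n, Z) = n + 2*I (S(n, Z) = 2*I + n = n + 2*I)
32621/(10340 - 1*18489) + S(215, C(7))/(-9183) = 32621/(10340 - 1*18489) + (215 + 2*I)/(-9183) = 32621/(10340 - 18489) + (215 + 2*I)*(-1/9183) = 32621/(-8149) + (-215/9183 - 2*I/9183) = 32621*(-1/8149) + (-215/9183 - 2*I/9183) = -32621/8149 + (-215/9183 - 2*I/9183) = -301310678/74832267 - 2*I/9183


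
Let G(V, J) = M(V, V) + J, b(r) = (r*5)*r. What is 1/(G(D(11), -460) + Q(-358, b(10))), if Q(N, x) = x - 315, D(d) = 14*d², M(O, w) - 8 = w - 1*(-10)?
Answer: 1/1437 ≈ 0.00069589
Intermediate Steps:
b(r) = 5*r² (b(r) = (5*r)*r = 5*r²)
M(O, w) = 18 + w (M(O, w) = 8 + (w - 1*(-10)) = 8 + (w + 10) = 8 + (10 + w) = 18 + w)
Q(N, x) = -315 + x
G(V, J) = 18 + J + V (G(V, J) = (18 + V) + J = 18 + J + V)
1/(G(D(11), -460) + Q(-358, b(10))) = 1/((18 - 460 + 14*11²) + (-315 + 5*10²)) = 1/((18 - 460 + 14*121) + (-315 + 5*100)) = 1/((18 - 460 + 1694) + (-315 + 500)) = 1/(1252 + 185) = 1/1437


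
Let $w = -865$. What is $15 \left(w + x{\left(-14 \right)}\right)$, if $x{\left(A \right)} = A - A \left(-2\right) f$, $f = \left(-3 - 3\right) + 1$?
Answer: $-11085$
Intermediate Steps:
$f = -5$ ($f = -6 + 1 = -5$)
$x{\left(A \right)} = - 9 A$ ($x{\left(A \right)} = A - A \left(-2\right) \left(-5\right) = A - - 2 A \left(-5\right) = A - 10 A = - 9 A$)
$15 \left(w + x{\left(-14 \right)}\right) = 15 \left(-865 - -126\right) = 15 \left(-865 + 126\right) = 15 \left(-739\right) = -11085$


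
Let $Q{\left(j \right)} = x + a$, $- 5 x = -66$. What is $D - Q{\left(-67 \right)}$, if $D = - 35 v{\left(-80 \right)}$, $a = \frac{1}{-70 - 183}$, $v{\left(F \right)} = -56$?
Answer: $\frac{2462707}{1265} \approx 1946.8$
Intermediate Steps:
$x = \frac{66}{5}$ ($x = \left(- \frac{1}{5}\right) \left(-66\right) = \frac{66}{5} \approx 13.2$)
$a = - \frac{1}{253}$ ($a = \frac{1}{-253} = - \frac{1}{253} \approx -0.0039526$)
$D = 1960$ ($D = \left(-35\right) \left(-56\right) = 1960$)
$Q{\left(j \right)} = \frac{16693}{1265}$ ($Q{\left(j \right)} = \frac{66}{5} - \frac{1}{253} = \frac{16693}{1265}$)
$D - Q{\left(-67 \right)} = 1960 - \frac{16693}{1265} = \frac{2462707}{1265}$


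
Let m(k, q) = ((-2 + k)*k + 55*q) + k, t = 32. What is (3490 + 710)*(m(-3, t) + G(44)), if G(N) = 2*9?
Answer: 7518000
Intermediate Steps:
m(k, q) = k + 55*q + k*(-2 + k) (m(k, q) = (k*(-2 + k) + 55*q) + k = (55*q + k*(-2 + k)) + k = k + 55*q + k*(-2 + k))
G(N) = 18
(3490 + 710)*(m(-3, t) + G(44)) = (3490 + 710)*(((-3)**2 - 1*(-3) + 55*32) + 18) = 4200*((9 + 3 + 1760) + 18) = 4200*(1772 + 18) = 4200*1790 = 7518000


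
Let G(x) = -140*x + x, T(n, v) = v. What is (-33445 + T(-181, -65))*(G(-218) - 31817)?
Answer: 50767650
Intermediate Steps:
G(x) = -139*x
(-33445 + T(-181, -65))*(G(-218) - 31817) = (-33445 - 65)*(-139*(-218) - 31817) = -33510*(30302 - 31817) = -33510*(-1515) = 50767650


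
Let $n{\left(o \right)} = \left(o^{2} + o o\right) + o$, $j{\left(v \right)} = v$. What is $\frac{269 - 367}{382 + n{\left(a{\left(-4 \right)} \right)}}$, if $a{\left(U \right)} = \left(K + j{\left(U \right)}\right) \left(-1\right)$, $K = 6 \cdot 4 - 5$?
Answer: $- \frac{98}{817} \approx -0.11995$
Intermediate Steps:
$K = 19$ ($K = 24 - 5 = 19$)
$a{\left(U \right)} = -19 - U$ ($a{\left(U \right)} = \left(19 + U\right) \left(-1\right) = -19 - U$)
$n{\left(o \right)} = o + 2 o^{2}$ ($n{\left(o \right)} = \left(o^{2} + o^{2}\right) + o = 2 o^{2} + o = o + 2 o^{2}$)
$\frac{269 - 367}{382 + n{\left(a{\left(-4 \right)} \right)}} = \frac{269 - 367}{382 + \left(-19 - -4\right) \left(1 + 2 \left(-19 - -4\right)\right)} = - \frac{98}{382 + \left(-19 + 4\right) \left(1 + 2 \left(-19 + 4\right)\right)} = - \frac{98}{382 - 15 \left(1 + 2 \left(-15\right)\right)} = - \frac{98}{382 - 15 \left(1 - 30\right)} = - \frac{98}{382 - -435} = - \frac{98}{382 + 435} = - \frac{98}{817}$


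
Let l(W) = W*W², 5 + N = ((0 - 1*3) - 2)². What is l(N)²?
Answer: 64000000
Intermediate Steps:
N = 20 (N = -5 + ((0 - 1*3) - 2)² = -5 + ((0 - 3) - 2)² = -5 + (-3 - 2)² = -5 + (-5)² = -5 + 25 = 20)
l(W) = W³
l(N)² = (20³)² = 8000² = 64000000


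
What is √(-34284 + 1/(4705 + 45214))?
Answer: I*√85432524487405/49919 ≈ 185.16*I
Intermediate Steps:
√(-34284 + 1/(4705 + 45214)) = √(-34284 + 1/49919) = √(-1711422995/49919) = I*√85432524487405/49919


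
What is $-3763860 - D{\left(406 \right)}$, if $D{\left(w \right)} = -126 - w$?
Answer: $-3763328$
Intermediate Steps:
$-3763860 - D{\left(406 \right)} = -3763860 - \left(-126 - 406\right) = -3763860 - -532 = -3763860 + 532 = -3763328$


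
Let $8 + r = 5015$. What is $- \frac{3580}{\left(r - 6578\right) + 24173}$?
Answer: $- \frac{1790}{11301} \approx -0.15839$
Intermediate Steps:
$r = 5007$ ($r = -8 + 5015 = 5007$)
$- \frac{3580}{\left(r - 6578\right) + 24173} = - \frac{3580}{\left(5007 - 6578\right) + 24173} = - \frac{3580}{-1571 + 24173} = - \frac{3580}{22602} = \left(-3580\right) \frac{1}{22602} = - \frac{1790}{11301}$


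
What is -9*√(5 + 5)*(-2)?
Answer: 18*√10 ≈ 56.921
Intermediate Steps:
-9*√(5 + 5)*(-2) = -9*√10*(-2) = 18*√10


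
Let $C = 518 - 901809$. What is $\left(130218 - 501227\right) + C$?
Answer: $-1272300$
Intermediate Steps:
$C = -901291$ ($C = 518 - 901809 = -901291$)
$\left(130218 - 501227\right) + C = \left(130218 - 501227\right) - 901291 = -371009 - 901291 = -1272300$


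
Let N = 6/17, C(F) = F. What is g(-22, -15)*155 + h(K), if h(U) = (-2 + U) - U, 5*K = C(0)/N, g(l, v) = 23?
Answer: 3563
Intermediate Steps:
N = 6/17 (N = 6*(1/17) = 6/17 ≈ 0.35294)
K = 0 (K = (0/(6/17))/5 = (0*(17/6))/5 = (⅕)*0 = 0)
h(U) = -2
g(-22, -15)*155 + h(K) = 23*155 - 2 = 3565 - 2 = 3563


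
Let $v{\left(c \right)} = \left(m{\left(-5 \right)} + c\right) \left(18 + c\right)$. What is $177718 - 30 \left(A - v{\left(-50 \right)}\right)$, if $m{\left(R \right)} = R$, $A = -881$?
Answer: $256948$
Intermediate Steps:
$v{\left(c \right)} = \left(-5 + c\right) \left(18 + c\right)$
$177718 - 30 \left(A - v{\left(-50 \right)}\right) = 177718 - 30 \left(-881 - \left(-90 + \left(-50\right)^{2} + 13 \left(-50\right)\right)\right) = 177718 - 30 \left(-881 - \left(-90 + 2500 - 650\right)\right) = 177718 - 30 \left(-881 - 1760\right) = 177718 - -79230 = 177718 + 79230 = 256948$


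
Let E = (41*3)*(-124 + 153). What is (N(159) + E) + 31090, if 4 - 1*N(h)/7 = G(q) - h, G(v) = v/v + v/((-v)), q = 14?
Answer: 35798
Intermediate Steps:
G(v) = 0 (G(v) = 1 + v*(-1/v) = 1 - 1 = 0)
E = 3567 (E = 123*29 = 3567)
N(h) = 28 + 7*h (N(h) = 28 - 7*(0 - h) = 28 - (-7)*h = 28 + 7*h)
(N(159) + E) + 31090 = ((28 + 7*159) + 3567) + 31090 = ((28 + 1113) + 3567) + 31090 = (1141 + 3567) + 31090 = 4708 + 31090 = 35798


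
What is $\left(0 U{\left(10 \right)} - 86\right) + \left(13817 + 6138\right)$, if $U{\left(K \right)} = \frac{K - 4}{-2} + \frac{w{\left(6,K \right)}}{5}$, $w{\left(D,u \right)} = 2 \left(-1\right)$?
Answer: $19869$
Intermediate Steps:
$w{\left(D,u \right)} = -2$
$U{\left(K \right)} = \frac{8}{5} - \frac{K}{2}$ ($U{\left(K \right)} = \frac{K - 4}{-2} - \frac{2}{5} = \left(-4 + K\right) \left(- \frac{1}{2}\right) - \frac{2}{5} = \left(2 - \frac{K}{2}\right) - \frac{2}{5} = \frac{8}{5} - \frac{K}{2}$)
$\left(0 U{\left(10 \right)} - 86\right) + \left(13817 + 6138\right) = \left(0 \left(\frac{8}{5} - 5\right) - 86\right) + \left(13817 + 6138\right) = \left(0 \left(\frac{8}{5} - 5\right) - 86\right) + 19955 = \left(0 \left(- \frac{17}{5}\right) - 86\right) + 19955 = \left(0 - 86\right) + 19955 = -86 + 19955 = 19869$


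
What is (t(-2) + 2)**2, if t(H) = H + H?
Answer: 4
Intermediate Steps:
t(H) = 2*H
(t(-2) + 2)**2 = (2*(-2) + 2)**2 = (-4 + 2)**2 = (-2)**2 = 4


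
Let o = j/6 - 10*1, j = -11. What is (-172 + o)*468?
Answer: -86034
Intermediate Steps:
o = -71/6 (o = -11/6 - 10*1 = -11*⅙ - 10 = -11/6 - 10 = -71/6 ≈ -11.833)
(-172 + o)*468 = (-172 - 71/6)*468 = -1103/6*468 = -86034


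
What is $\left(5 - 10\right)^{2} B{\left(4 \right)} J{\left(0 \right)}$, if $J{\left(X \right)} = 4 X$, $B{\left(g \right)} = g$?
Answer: $0$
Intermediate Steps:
$\left(5 - 10\right)^{2} B{\left(4 \right)} J{\left(0 \right)} = \left(5 - 10\right)^{2} \cdot 4 \cdot 4 \cdot 0 = \left(5 - 10\right)^{2} \cdot 4 \cdot 0 = \left(-5\right)^{2} \cdot 4 \cdot 0 = 25 \cdot 4 \cdot 0 = 100 \cdot 0 = 0$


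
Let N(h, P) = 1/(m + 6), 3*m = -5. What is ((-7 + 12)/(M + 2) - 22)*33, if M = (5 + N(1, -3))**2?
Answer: -1191509/1654 ≈ -720.38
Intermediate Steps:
m = -5/3 (m = (1/3)*(-5) = -5/3 ≈ -1.6667)
N(h, P) = 3/13 (N(h, P) = 1/(-5/3 + 6) = 1/(13/3) = 3/13)
M = 4624/169 (M = (5 + 3/13)**2 = (68/13)**2 = 4624/169 ≈ 27.361)
((-7 + 12)/(M + 2) - 22)*33 = ((-7 + 12)/(4624/169 + 2) - 22)*33 = (5/(4962/169) - 22)*33 = (5*(169/4962) - 22)*33 = (845/4962 - 22)*33 = -108319/4962*33 = -1191509/1654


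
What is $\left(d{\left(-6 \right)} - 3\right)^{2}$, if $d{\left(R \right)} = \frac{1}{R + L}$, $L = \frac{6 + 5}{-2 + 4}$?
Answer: $25$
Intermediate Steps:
$L = \frac{11}{2} \approx 5.5$
$d{\left(R \right)} = \frac{1}{\frac{11}{2} + R}$ ($d{\left(R \right)} = \frac{1}{R + \frac{11}{2}} = \frac{1}{\frac{11}{2} + R}$)
$\left(d{\left(-6 \right)} - 3\right)^{2} = \left(\frac{2}{11 + 2 \left(-6\right)} - 3\right)^{2} = \left(\frac{2}{11 - 12} - 3\right)^{2} = \left(\frac{2}{-1} - 3\right)^{2} = \left(2 \left(-1\right) - 3\right)^{2} = \left(-2 - 3\right)^{2} = \left(-5\right)^{2} = 25$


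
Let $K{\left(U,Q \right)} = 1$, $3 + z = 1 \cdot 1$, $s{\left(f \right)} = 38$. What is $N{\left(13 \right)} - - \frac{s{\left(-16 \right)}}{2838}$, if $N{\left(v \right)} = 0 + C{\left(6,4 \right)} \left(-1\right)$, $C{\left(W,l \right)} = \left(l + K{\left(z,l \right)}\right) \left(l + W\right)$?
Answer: $- \frac{70931}{1419} \approx -49.987$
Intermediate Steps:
$z = -2$ ($z = -3 + 1 \cdot 1 = -3 + 1 = -2$)
$C{\left(W,l \right)} = \left(1 + l\right) \left(W + l\right)$ ($C{\left(W,l \right)} = \left(l + 1\right) \left(l + W\right) = \left(1 + l\right) \left(W + l\right)$)
$N{\left(v \right)} = -50$ ($N{\left(v \right)} = 0 + \left(6 + 4 + 4^{2} + 6 \cdot 4\right) \left(-1\right) = 0 + \left(6 + 4 + 16 + 24\right) \left(-1\right) = 0 + 50 \left(-1\right) = 0 - 50 = -50$)
$N{\left(13 \right)} - - \frac{s{\left(-16 \right)}}{2838} = -50 - - \frac{38}{2838} = -50 - \left(-1\right) \frac{19}{1419} = -50 - - \frac{19}{1419} = -50 + \frac{19}{1419} = - \frac{70931}{1419}$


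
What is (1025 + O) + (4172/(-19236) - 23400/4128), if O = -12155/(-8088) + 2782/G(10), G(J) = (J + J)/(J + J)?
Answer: 302850089515/79642536 ≈ 3802.6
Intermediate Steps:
G(J) = 1 (G(J) = (2*J)/((2*J)) = (2*J)*(1/(2*J)) = 1)
O = 22512971/8088 (O = -12155/(-8088) + 2782/1 = -12155*(-1/8088) + 2782*1 = 12155/8088 + 2782 = 22512971/8088 ≈ 2783.5)
(1025 + O) + (4172/(-19236) - 23400/4128) = (1025 + 22512971/8088) + (4172/(-19236) - 23400/4128) = 30803171/8088 + (4172*(-1/19236) - 23400*1/4128) = 30803171/8088 + (-149/687 - 975/172) = 30803171/8088 - 695453/118164 = 302850089515/79642536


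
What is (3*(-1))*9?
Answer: -27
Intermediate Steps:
(3*(-1))*9 = -3*9 = -27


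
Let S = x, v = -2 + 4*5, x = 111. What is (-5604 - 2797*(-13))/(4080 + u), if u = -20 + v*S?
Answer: 30757/6058 ≈ 5.0771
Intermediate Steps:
v = 18 (v = -2 + 20 = 18)
S = 111
u = 1978 (u = -20 + 18*111 = -20 + 1998 = 1978)
(-5604 - 2797*(-13))/(4080 + u) = (-5604 - 2797*(-13))/(4080 + 1978) = (-5604 + 36361)/6058 = 30757*(1/6058) = 30757/6058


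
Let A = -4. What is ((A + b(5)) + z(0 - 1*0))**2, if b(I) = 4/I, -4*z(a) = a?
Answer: 256/25 ≈ 10.240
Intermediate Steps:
z(a) = -a/4
((A + b(5)) + z(0 - 1*0))**2 = ((-4 + 4/5) - (0 - 1*0)/4)**2 = ((-4 + 4*(1/5)) - (0 + 0)/4)**2 = ((-4 + 4/5) - 1/4*0)**2 = (-16/5 + 0)**2 = (-16/5)**2 = 256/25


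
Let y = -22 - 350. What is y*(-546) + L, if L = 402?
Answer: 203514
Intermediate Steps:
y = -372
y*(-546) + L = -372*(-546) + 402 = 203112 + 402 = 203514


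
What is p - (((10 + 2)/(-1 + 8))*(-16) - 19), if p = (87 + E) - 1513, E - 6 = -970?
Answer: -16405/7 ≈ -2343.6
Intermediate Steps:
E = -964 (E = 6 - 970 = -964)
p = -2390 (p = (87 - 964) - 1513 = -877 - 1513 = -2390)
p - (((10 + 2)/(-1 + 8))*(-16) - 19) = -2390 - (((10 + 2)/(-1 + 8))*(-16) - 19) = -2390 - ((12/7)*(-16) - 19) = -2390 - (-192/7 - 19) = -2390 - 1*(-325/7) = -2390 + 325/7 = -16405/7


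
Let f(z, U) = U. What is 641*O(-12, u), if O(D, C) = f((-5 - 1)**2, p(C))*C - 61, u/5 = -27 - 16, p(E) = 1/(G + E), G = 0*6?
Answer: -38460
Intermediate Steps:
G = 0
p(E) = 1/E (p(E) = 1/(0 + E) = 1/E)
u = -215 (u = 5*(-27 - 16) = 5*(-43) = -215)
O(D, C) = -60 (O(D, C) = C/C - 61 = 1 - 61 = -60)
641*O(-12, u) = 641*(-60) = -38460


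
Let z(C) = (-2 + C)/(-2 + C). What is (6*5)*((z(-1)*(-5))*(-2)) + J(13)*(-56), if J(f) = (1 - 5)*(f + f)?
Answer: 6124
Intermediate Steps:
z(C) = 1
J(f) = -8*f
(6*5)*((z(-1)*(-5))*(-2)) + J(13)*(-56) = (6*5)*((1*(-5))*(-2)) - 8*13*(-56) = 30*(-5*(-2)) - 104*(-56) = 30*10 + 5824 = 300 + 5824 = 6124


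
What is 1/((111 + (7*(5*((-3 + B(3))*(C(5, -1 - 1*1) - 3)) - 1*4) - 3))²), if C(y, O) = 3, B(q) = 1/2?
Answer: 1/6400 ≈ 0.00015625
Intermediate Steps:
B(q) = ½
1/((111 + (7*(5*((-3 + B(3))*(C(5, -1 - 1*1) - 3)) - 1*4) - 3))²) = 1/((111 + (7*(5*((-3 + ½)*(3 - 3)) - 1*4) - 3))²) = 1/((111 + (7*(5*(-5/2*0) - 4) - 3))²) = 1/((111 + (7*(5*0 - 4) - 3))²) = 1/((111 + (7*(0 - 4) - 3))²) = 1/((111 + (7*(-4) - 3))²) = 1/((111 + (-28 - 3))²) = 1/((111 - 31)²) = 1/(80²) = 1/6400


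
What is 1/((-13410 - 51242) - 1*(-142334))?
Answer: 1/77682 ≈ 1.2873e-5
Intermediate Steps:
1/((-13410 - 51242) - 1*(-142334)) = 1/(-64652 + 142334) = 1/77682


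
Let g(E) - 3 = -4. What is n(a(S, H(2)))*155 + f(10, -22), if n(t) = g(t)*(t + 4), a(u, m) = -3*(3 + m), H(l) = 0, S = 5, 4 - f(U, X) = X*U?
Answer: 999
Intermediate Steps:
f(U, X) = 4 - U*X (f(U, X) = 4 - X*U = 4 - U*X)
g(E) = -1 (g(E) = 3 - 4 = -1)
a(u, m) = -9 - 3*m
n(t) = -4 - t (n(t) = -(t + 4) = -(4 + t) = -4 - t)
n(a(S, H(2)))*155 + f(10, -22) = (-4 - (-9 - 3*0))*155 + (4 - 1*10*(-22)) = (-4 - (-9 + 0))*155 + (4 + 220) = (-4 - 1*(-9))*155 + 224 = (-4 + 9)*155 + 224 = 5*155 + 224 = 775 + 224 = 999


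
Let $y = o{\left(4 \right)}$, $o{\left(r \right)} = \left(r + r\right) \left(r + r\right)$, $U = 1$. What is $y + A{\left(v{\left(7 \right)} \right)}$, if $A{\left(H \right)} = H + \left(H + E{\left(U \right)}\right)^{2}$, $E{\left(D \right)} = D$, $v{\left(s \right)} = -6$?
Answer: $83$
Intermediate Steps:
$o{\left(r \right)} = 4 r^{2}$ ($o{\left(r \right)} = 2 r 2 r = 4 r^{2}$)
$y = 64$ ($y = 4 \cdot 4^{2} = 4 \cdot 16 = 64$)
$A{\left(H \right)} = H + \left(1 + H\right)^{2}$ ($A{\left(H \right)} = H + \left(H + 1\right)^{2} = H + \left(1 + H\right)^{2}$)
$y + A{\left(v{\left(7 \right)} \right)} = 64 - \left(6 - \left(1 - 6\right)^{2}\right) = 64 - \left(6 - \left(-5\right)^{2}\right) = 64 + \left(-6 + 25\right) = 64 + 19 = 83$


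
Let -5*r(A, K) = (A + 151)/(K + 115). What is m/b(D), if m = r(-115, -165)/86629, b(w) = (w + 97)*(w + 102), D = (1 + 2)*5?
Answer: 1/7883239000 ≈ 1.2685e-10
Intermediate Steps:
D = 15 (D = 3*5 = 15)
b(w) = (97 + w)*(102 + w)
r(A, K) = -(151 + A)/(5*(115 + K)) (r(A, K) = -(A + 151)/(5*(K + 115)) = -(151 + A)/(5*(115 + K)))
m = 18/10828625 (m = ((-151 - 1*(-115))/(5*(115 - 165)))/86629 = ((⅕)*(-151 + 115)/(-50))*(1/86629) = ((⅕)*(-1/50)*(-36))*(1/86629) = (18/125)*(1/86629) = 18/10828625 ≈ 1.6623e-6)
m/b(D) = 18/(10828625*(9894 + 15² + 199*15)) = 18/(10828625*(9894 + 225 + 2985)) = (18/10828625)/13104 = (18/10828625)*(1/13104) = 1/7883239000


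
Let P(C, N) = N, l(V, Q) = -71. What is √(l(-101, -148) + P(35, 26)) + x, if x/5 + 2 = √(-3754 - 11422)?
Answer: -10 + 3*I*√5 + 10*I*√3794 ≈ -10.0 + 622.66*I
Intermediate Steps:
x = -10 + 10*I*√3794 (x = -10 + 5*√(-3754 - 11422) = -10 + 5*√(-15176) = -10 + 5*(2*I*√3794) = -10 + 10*I*√3794 ≈ -10.0 + 615.95*I)
√(l(-101, -148) + P(35, 26)) + x = √(-71 + 26) + (-10 + 10*I*√3794) = √(-45) + (-10 + 10*I*√3794) = 3*I*√5 + (-10 + 10*I*√3794) = -10 + 3*I*√5 + 10*I*√3794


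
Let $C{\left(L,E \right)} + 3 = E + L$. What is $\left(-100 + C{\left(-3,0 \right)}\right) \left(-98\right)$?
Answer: $10388$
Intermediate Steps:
$C{\left(L,E \right)} = -3 + E + L$ ($C{\left(L,E \right)} = -3 + \left(E + L\right) = -3 + E + L$)
$\left(-100 + C{\left(-3,0 \right)}\right) \left(-98\right) = \left(-100 - 6\right) \left(-98\right) = \left(-106\right) \left(-98\right) = 10388$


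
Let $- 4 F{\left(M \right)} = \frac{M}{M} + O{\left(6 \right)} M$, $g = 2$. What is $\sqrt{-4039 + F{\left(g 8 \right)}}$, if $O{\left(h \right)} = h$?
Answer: $\frac{i \sqrt{16253}}{2} \approx 63.744 i$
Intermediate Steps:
$F{\left(M \right)} = - \frac{1}{4} - \frac{3 M}{2}$ ($F{\left(M \right)} = - \frac{\frac{M}{M} + 6 M}{4} = - \frac{1 + 6 M}{4} = - \frac{1}{4} - \frac{3 M}{2}$)
$\sqrt{-4039 + F{\left(g 8 \right)}} = \sqrt{-4039 - \left(\frac{1}{4} + \frac{3 \cdot 2 \cdot 8}{2}\right)} = \sqrt{-4039 - \frac{97}{4}} = \sqrt{- \frac{16253}{4}} = \frac{i \sqrt{16253}}{2}$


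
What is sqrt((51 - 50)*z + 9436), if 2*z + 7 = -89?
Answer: 2*sqrt(2347) ≈ 96.892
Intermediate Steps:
z = -48 (z = -7/2 + (1/2)*(-89) = -7/2 - 89/2 = -48)
sqrt((51 - 50)*z + 9436) = sqrt((51 - 50)*(-48) + 9436) = sqrt(1*(-48) + 9436) = sqrt(-48 + 9436) = sqrt(9388) = 2*sqrt(2347)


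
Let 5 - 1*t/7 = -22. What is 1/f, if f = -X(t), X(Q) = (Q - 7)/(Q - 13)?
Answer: -88/91 ≈ -0.96703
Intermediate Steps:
t = 189 (t = 35 - 7*(-22) = 35 + 154 = 189)
X(Q) = (-7 + Q)/(-13 + Q)
f = -91/88 (f = -(-7 + 189)/(-13 + 189) = -182/176 = -1*91/88 = -91/88 ≈ -1.0341)
1/f = 1/(-91/88) = -88/91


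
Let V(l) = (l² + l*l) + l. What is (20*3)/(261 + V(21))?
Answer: 5/97 ≈ 0.051546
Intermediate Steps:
V(l) = l + 2*l² (V(l) = (l² + l²) + l = 2*l² + l = l + 2*l²)
(20*3)/(261 + V(21)) = (20*3)/(261 + 21*(1 + 2*21)) = 60/(261 + 21*(1 + 42)) = 60/(261 + 21*43) = 60/(261 + 903) = 60/1164 = (1/1164)*60 = 5/97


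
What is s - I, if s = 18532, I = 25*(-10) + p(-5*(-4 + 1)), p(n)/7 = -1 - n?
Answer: 18894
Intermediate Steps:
p(n) = -7 - 7*n (p(n) = 7*(-1 - n) = -7 - 7*n)
I = -362 (I = 25*(-10) + (-7 - (-35)*(-4 + 1)) = -250 + (-7 - (-35)*(-3)) = -250 + (-7 - 7*15) = -250 + (-7 - 105) = -250 - 112 = -362)
s - I = 18532 - 1*(-362) = 18532 + 362 = 18894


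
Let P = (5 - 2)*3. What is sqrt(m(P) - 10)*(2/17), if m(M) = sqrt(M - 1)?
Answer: 2*sqrt(-10 + 2*sqrt(2))/17 ≈ 0.31506*I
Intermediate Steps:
P = 9 (P = 3*3 = 9)
m(M) = sqrt(-1 + M)
sqrt(m(P) - 10)*(2/17) = sqrt(sqrt(-1 + 9) - 10)*(2/17) = sqrt(sqrt(8) - 10)*(2*(1/17)) = sqrt(2*sqrt(2) - 10)*(2/17) = sqrt(-10 + 2*sqrt(2))*(2/17) = 2*sqrt(-10 + 2*sqrt(2))/17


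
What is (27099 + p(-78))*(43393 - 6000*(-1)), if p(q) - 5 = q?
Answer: 1334895218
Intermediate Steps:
p(q) = 5 + q
(27099 + p(-78))*(43393 - 6000*(-1)) = (27099 + (5 - 78))*(43393 - 6000*(-1)) = (27099 - 73)*(43393 + 6000) = 27026*49393 = 1334895218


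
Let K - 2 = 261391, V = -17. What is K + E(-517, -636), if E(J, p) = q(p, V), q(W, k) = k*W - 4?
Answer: 272201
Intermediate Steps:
q(W, k) = -4 + W*k (q(W, k) = W*k - 4 = -4 + W*k)
E(J, p) = -4 - 17*p (E(J, p) = -4 + p*(-17) = -4 - 17*p)
K = 261393 (K = 2 + 261391 = 261393)
K + E(-517, -636) = 261393 + (-4 - 17*(-636)) = 261393 + (-4 + 10812) = 261393 + 10808 = 272201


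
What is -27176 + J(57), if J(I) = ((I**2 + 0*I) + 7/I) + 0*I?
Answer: -1363832/57 ≈ -23927.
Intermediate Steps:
J(I) = I**2 + 7/I (J(I) = ((I**2 + 0) + 7/I) + 0 = (I**2 + 7/I) + 0 = I**2 + 7/I)
-27176 + J(57) = -27176 + (7 + 57**3)/57 = -27176 + (7 + 185193)/57 = -27176 + (1/57)*185200 = -27176 + 185200/57 = -1363832/57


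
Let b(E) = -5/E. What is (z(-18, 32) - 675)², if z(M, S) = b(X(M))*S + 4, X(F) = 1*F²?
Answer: 2958380881/6561 ≈ 4.5090e+5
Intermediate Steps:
X(F) = F²
z(M, S) = 4 - 5*S/M² (z(M, S) = (-5/M²)*S + 4 = -5*S/M² + 4 = 4 - 5*S/M²)
(z(-18, 32) - 675)² = ((4 - 5*32/(-18)²) - 675)² = ((4 - 5*32*1/324) - 675)² = ((4 - 40/81) - 675)² = (284/81 - 675)² = (-54391/81)² = 2958380881/6561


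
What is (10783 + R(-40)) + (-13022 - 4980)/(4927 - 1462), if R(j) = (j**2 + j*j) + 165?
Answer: 49004818/3465 ≈ 14143.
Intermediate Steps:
R(j) = 165 + 2*j**2 (R(j) = (j**2 + j**2) + 165 = 2*j**2 + 165 = 165 + 2*j**2)
(10783 + R(-40)) + (-13022 - 4980)/(4927 - 1462) = (10783 + (165 + 2*(-40)**2)) + (-13022 - 4980)/(4927 - 1462) = (10783 + (165 + 2*1600)) - 18002/3465 = (10783 + (165 + 3200)) - 18002*1/3465 = (10783 + 3365) - 18002/3465 = 14148 - 18002/3465 = 49004818/3465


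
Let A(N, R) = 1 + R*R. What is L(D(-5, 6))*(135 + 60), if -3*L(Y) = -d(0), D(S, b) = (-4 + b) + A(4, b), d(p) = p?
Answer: 0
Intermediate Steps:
A(N, R) = 1 + R**2
D(S, b) = -3 + b + b**2 (D(S, b) = (-4 + b) + (1 + b**2) = -3 + b + b**2)
L(Y) = 0 (L(Y) = -(-1)*0/3 = -1/3*0 = 0)
L(D(-5, 6))*(135 + 60) = 0*(135 + 60) = 0*195 = 0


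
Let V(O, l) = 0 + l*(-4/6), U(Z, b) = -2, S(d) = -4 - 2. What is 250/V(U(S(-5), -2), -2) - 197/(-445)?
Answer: 167269/890 ≈ 187.94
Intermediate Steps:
S(d) = -6
V(O, l) = -2*l/3 (V(O, l) = 0 + l*(-4*⅙) = 0 + l*(-⅔) = 0 - 2*l/3 = -2*l/3)
250/V(U(S(-5), -2), -2) - 197/(-445) = 250/((-⅔*(-2))) - 197/(-445) = 250/(4/3) - 197*(-1/445) = 250*(¾) + 197/445 = 375/2 + 197/445 = 167269/890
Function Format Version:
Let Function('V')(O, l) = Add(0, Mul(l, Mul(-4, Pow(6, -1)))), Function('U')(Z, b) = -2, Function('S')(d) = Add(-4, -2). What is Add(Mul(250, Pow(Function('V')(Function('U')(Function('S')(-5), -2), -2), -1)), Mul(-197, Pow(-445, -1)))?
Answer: Rational(167269, 890) ≈ 187.94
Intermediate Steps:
Function('S')(d) = -6
Function('V')(O, l) = Mul(Rational(-2, 3), l) (Function('V')(O, l) = Add(0, Mul(l, Mul(-4, Rational(1, 6)))) = Add(0, Mul(l, Rational(-2, 3))) = Add(0, Mul(Rational(-2, 3), l)) = Mul(Rational(-2, 3), l))
Add(Mul(250, Pow(Function('V')(Function('U')(Function('S')(-5), -2), -2), -1)), Mul(-197, Pow(-445, -1))) = Add(Mul(250, Pow(Mul(Rational(-2, 3), -2), -1)), Mul(-197, Pow(-445, -1))) = Add(Mul(250, Pow(Rational(4, 3), -1)), Mul(-197, Rational(-1, 445))) = Add(Mul(250, Rational(3, 4)), Rational(197, 445)) = Add(Rational(375, 2), Rational(197, 445)) = Rational(167269, 890)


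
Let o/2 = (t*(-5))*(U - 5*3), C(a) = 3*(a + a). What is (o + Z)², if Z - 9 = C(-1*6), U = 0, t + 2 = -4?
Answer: 859329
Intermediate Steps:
t = -6 (t = -2 - 4 = -6)
C(a) = 6*a (C(a) = 3*(2*a) = 6*a)
Z = -27 (Z = 9 + 6*(-1*6) = 9 + 6*(-6) = 9 - 36 = -27)
o = -900 (o = 2*((-6*(-5))*(0 - 5*3)) = 2*(30*(0 - 15)) = 2*(30*(-15)) = 2*(-450) = -900)
(o + Z)² = (-900 - 27)² = (-927)² = 859329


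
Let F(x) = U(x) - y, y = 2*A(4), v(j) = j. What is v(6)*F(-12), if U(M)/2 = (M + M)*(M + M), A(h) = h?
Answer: 6864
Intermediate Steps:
U(M) = 8*M**2 (U(M) = 2*((M + M)*(M + M)) = 2*((2*M)*(2*M)) = 2*(4*M**2) = 8*M**2)
y = 8 (y = 2*4 = 8)
F(x) = -8 + 8*x**2 (F(x) = 8*x**2 - 1*8 = 8*x**2 - 8 = -8 + 8*x**2)
v(6)*F(-12) = 6*(-8 + 8*(-12)**2) = 6*(-8 + 8*144) = 6*(-8 + 1152) = 6*1144 = 6864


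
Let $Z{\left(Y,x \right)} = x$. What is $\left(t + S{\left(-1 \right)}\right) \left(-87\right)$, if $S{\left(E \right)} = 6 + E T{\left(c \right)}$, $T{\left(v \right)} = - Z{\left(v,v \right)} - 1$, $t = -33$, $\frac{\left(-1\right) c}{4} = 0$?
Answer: $2262$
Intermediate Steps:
$c = 0$ ($c = \left(-4\right) 0 = 0$)
$T{\left(v \right)} = -1 - v$ ($T{\left(v \right)} = - v - 1 = -1 - v$)
$S{\left(E \right)} = 6 - E$ ($S{\left(E \right)} = 6 + E \left(-1 - 0\right) = 6 + E \left(-1 + 0\right) = 6 + E \left(-1\right) = 6 - E$)
$\left(t + S{\left(-1 \right)}\right) \left(-87\right) = \left(-33 + \left(6 - -1\right)\right) \left(-87\right) = \left(-33 + \left(6 + 1\right)\right) \left(-87\right) = \left(-33 + 7\right) \left(-87\right) = \left(-26\right) \left(-87\right) = 2262$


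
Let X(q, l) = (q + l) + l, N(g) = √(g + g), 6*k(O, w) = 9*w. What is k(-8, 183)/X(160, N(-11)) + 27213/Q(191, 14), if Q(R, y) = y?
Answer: 87457803/44954 - 549*I*√22/25688 ≈ 1945.5 - 0.10024*I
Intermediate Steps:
k(O, w) = 3*w/2 (k(O, w) = (9*w)/6 = 3*w/2)
N(g) = √2*√g (N(g) = √(2*g) = √2*√g)
X(q, l) = q + 2*l (X(q, l) = (l + q) + l = q + 2*l)
k(-8, 183)/X(160, N(-11)) + 27213/Q(191, 14) = ((3/2)*183)/(160 + 2*(√2*√(-11))) + 27213/14 = 549/(2*(160 + 2*(√2*(I*√11)))) + 27213*(1/14) = 549/(2*(160 + 2*(I*√22))) + 27213/14 = 549/(2*(160 + 2*I*√22)) + 27213/14 = 27213/14 + 549/(2*(160 + 2*I*√22))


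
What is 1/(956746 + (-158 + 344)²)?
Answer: 1/991342 ≈ 1.0087e-6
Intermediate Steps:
1/(956746 + (-158 + 344)²) = 1/(956746 + 186²) = 1/(956746 + 34596) = 1/991342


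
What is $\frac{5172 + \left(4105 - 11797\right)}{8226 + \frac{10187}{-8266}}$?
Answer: $- \frac{20830320}{67985929} \approx -0.30639$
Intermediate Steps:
$\frac{5172 + \left(4105 - 11797\right)}{8226 + \frac{10187}{-8266}} = \frac{5172 - 7692}{8226 + 10187 \left(- \frac{1}{8266}\right)} = - \frac{2520}{8226 - \frac{10187}{8266}} = - \frac{2520}{\frac{67985929}{8266}} = \left(-2520\right) \frac{8266}{67985929} = - \frac{20830320}{67985929}$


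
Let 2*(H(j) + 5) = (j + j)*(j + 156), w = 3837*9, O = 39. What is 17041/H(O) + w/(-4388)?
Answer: -46918723/8337200 ≈ -5.6276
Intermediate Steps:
w = 34533
H(j) = -5 + j*(156 + j) (H(j) = -5 + ((j + j)*(j + 156))/2 = -5 + ((2*j)*(156 + j))/2 = -5 + (2*j*(156 + j))/2 = -5 + j*(156 + j))
17041/H(O) + w/(-4388) = 17041/(-5 + 39² + 156*39) + 34533/(-4388) = 17041/(-5 + 1521 + 6084) + 34533*(-1/4388) = 17041/7600 - 34533/4388 = -46918723/8337200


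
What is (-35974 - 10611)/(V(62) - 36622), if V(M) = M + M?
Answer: 605/474 ≈ 1.2764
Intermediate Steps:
V(M) = 2*M
(-35974 - 10611)/(V(62) - 36622) = (-35974 - 10611)/(2*62 - 36622) = -46585/(124 - 36622) = -46585/(-36498) = -46585*(-1/36498) = 605/474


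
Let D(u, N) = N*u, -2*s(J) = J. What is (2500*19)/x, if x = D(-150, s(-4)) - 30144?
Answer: -11875/7611 ≈ -1.5602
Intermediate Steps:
s(J) = -J/2
x = -30444 (x = -½*(-4)*(-150) - 30144 = 2*(-150) - 30144 = -300 - 30144 = -30444)
(2500*19)/x = (2500*19)/(-30444) = 47500*(-1/30444) = -11875/7611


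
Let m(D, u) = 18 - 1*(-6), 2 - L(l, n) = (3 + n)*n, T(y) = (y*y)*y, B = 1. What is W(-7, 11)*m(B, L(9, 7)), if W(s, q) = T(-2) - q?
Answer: -456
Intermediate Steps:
T(y) = y³ (T(y) = y²*y = y³)
W(s, q) = -8 - q (W(s, q) = (-2)³ - q = -8 - q)
L(l, n) = 2 - n*(3 + n) (L(l, n) = 2 - (3 + n)*n = 2 - n*(3 + n))
m(D, u) = 24 (m(D, u) = 18 + 6 = 24)
W(-7, 11)*m(B, L(9, 7)) = (-8 - 1*11)*24 = (-8 - 11)*24 = -19*24 = -456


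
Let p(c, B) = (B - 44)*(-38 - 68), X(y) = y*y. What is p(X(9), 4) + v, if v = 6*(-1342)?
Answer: -3812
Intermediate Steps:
X(y) = y²
p(c, B) = 4664 - 106*B (p(c, B) = (-44 + B)*(-106) = 4664 - 106*B)
v = -8052
p(X(9), 4) + v = (4664 - 106*4) - 8052 = (4664 - 424) - 8052 = 4240 - 8052 = -3812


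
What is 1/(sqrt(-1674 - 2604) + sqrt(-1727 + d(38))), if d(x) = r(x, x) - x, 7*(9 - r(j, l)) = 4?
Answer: -7*I/(2*sqrt(21518) + 7*sqrt(4278)) ≈ -0.0093181*I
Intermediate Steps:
r(j, l) = 59/7 (r(j, l) = 9 - 1/7*4 = 9 - 4/7 = 59/7)
d(x) = 59/7 - x
1/(sqrt(-1674 - 2604) + sqrt(-1727 + d(38))) = 1/(sqrt(-1674 - 2604) + sqrt(-1727 + (59/7 - 1*38))) = 1/(sqrt(-4278) + sqrt(-1727 + (59/7 - 38))) = 1/(I*sqrt(4278) + sqrt(-1727 - 207/7)) = 1/(I*sqrt(4278) + sqrt(-12296/7)) = 1/(I*sqrt(4278) + 2*I*sqrt(21518)/7)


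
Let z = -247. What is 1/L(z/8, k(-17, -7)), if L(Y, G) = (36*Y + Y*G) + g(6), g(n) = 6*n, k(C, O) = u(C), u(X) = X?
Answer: -8/4405 ≈ -0.0018161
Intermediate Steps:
k(C, O) = C
L(Y, G) = 36 + 36*Y + G*Y (L(Y, G) = (36*Y + Y*G) + 6*6 = (36*Y + G*Y) + 36 = 36 + 36*Y + G*Y)
1/L(z/8, k(-17, -7)) = 1/(36 + 36*(-247/8) - (-4199)/8) = 1/(36 + 36*(-247*1/8) - (-4199)/8) = 1/(36 + 36*(-247/8) - 17*(-247/8)) = 1/(36 - 2223/2 + 4199/8) = 1/(-4405/8) = -8/4405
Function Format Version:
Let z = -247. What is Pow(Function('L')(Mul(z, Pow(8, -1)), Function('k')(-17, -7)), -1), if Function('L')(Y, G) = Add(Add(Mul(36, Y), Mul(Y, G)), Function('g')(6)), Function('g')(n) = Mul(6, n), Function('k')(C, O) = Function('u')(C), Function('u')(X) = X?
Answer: Rational(-8, 4405) ≈ -0.0018161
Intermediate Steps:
Function('k')(C, O) = C
Function('L')(Y, G) = Add(36, Mul(36, Y), Mul(G, Y)) (Function('L')(Y, G) = Add(Add(Mul(36, Y), Mul(Y, G)), Mul(6, 6)) = Add(Add(Mul(36, Y), Mul(G, Y)), 36) = Add(36, Mul(36, Y), Mul(G, Y)))
Pow(Function('L')(Mul(z, Pow(8, -1)), Function('k')(-17, -7)), -1) = Pow(Add(36, Mul(36, Mul(-247, Pow(8, -1))), Mul(-17, Mul(-247, Pow(8, -1)))), -1) = Pow(Add(36, Mul(36, Mul(-247, Rational(1, 8))), Mul(-17, Mul(-247, Rational(1, 8)))), -1) = Pow(Add(36, Mul(36, Rational(-247, 8)), Mul(-17, Rational(-247, 8))), -1) = Pow(Add(36, Rational(-2223, 2), Rational(4199, 8)), -1) = Pow(Rational(-4405, 8), -1) = Rational(-8, 4405)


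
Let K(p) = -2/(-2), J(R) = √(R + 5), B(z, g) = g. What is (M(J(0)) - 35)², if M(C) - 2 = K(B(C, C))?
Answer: 1024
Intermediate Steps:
J(R) = √(5 + R)
K(p) = 1 (K(p) = -2*(-½) = 1)
M(C) = 3 (M(C) = 2 + 1 = 3)
(M(J(0)) - 35)² = (3 - 35)² = (-32)² = 1024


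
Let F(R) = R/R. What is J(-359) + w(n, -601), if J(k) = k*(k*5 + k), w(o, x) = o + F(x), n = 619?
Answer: 773906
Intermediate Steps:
F(R) = 1
w(o, x) = 1 + o (w(o, x) = o + 1 = 1 + o)
J(k) = 6*k**2 (J(k) = k*(5*k + k) = k*(6*k) = 6*k**2)
J(-359) + w(n, -601) = 6*(-359)**2 + (1 + 619) = 6*128881 + 620 = 773286 + 620 = 773906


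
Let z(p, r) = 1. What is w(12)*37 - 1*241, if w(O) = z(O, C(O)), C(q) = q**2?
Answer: -204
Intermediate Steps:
w(O) = 1
w(12)*37 - 1*241 = 1*37 - 1*241 = 37 - 241 = -204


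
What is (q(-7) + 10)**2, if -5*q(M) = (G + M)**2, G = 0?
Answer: 1/25 ≈ 0.040000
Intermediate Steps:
q(M) = -M**2/5 (q(M) = -(0 + M)**2/5 = -M**2/5)
(q(-7) + 10)**2 = (-1/5*(-7)**2 + 10)**2 = (-1/5*49 + 10)**2 = (-49/5 + 10)**2 = (1/5)**2 = 1/25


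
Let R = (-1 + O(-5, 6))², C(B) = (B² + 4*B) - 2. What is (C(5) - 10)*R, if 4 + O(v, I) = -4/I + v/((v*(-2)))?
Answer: 15059/12 ≈ 1254.9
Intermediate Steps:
O(v, I) = -9/2 - 4/I (O(v, I) = -4 + (-4/I + v/((v*(-2)))) = -4 + (-4/I + v/((-2*v))) = -4 + (-4/I + v*(-1/(2*v))) = -4 + (-4/I - ½) = -4 + (-½ - 4/I) = -9/2 - 4/I)
C(B) = -2 + B² + 4*B
R = 1369/36 (R = (-1 + (-9/2 - 4/6))² = (-1 + (-9/2 - 4*⅙))² = (-1 + (-9/2 - ⅔))² = (-1 - 31/6)² = (-37/6)² = 1369/36 ≈ 38.028)
(C(5) - 10)*R = ((-2 + 5² + 4*5) - 10)*(1369/36) = ((-2 + 25 + 20) - 10)*(1369/36) = (43 - 10)*(1369/36) = 33*(1369/36) = 15059/12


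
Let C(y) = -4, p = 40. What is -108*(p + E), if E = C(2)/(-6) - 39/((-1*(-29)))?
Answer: -123156/29 ≈ -4246.8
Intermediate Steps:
E = -59/87 (E = -4/(-6) - 39/((-1*(-29))) = -4*(-⅙) - 39/29 = ⅔ - 39*1/29 = ⅔ - 39/29 = -59/87 ≈ -0.67816)
-108*(p + E) = -108*(40 - 59/87) = -108*3421/87 = -123156/29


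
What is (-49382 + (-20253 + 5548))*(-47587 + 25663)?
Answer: 1405043388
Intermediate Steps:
(-49382 + (-20253 + 5548))*(-47587 + 25663) = (-49382 - 14705)*(-21924) = -64087*(-21924) = 1405043388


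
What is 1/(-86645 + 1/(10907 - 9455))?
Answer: -1452/125808539 ≈ -1.1541e-5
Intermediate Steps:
1/(-86645 + 1/(10907 - 9455)) = 1/(-86645 + 1/1452) = 1/(-125808539/1452) = -1452/125808539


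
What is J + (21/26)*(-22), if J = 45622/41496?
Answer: -26605/1596 ≈ -16.670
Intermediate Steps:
J = 22811/20748 (J = 45622*(1/41496) = 22811/20748 ≈ 1.0994)
J + (21/26)*(-22) = 22811/20748 + (21/26)*(-22) = 22811/20748 - 231/13 = -26605/1596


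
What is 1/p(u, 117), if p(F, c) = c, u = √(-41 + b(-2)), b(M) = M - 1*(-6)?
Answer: 1/117 ≈ 0.0085470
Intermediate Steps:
b(M) = 6 + M (b(M) = M + 6 = 6 + M)
u = I*√37 (u = √(-41 + (6 - 2)) = √(-41 + 4) = √(-37) = I*√37 ≈ 6.0828*I)
1/p(u, 117) = 1/117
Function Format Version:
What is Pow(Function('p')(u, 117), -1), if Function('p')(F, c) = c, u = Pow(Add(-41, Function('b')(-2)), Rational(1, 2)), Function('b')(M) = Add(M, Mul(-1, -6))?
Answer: Rational(1, 117) ≈ 0.0085470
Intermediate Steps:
Function('b')(M) = Add(6, M) (Function('b')(M) = Add(M, 6) = Add(6, M))
u = Mul(I, Pow(37, Rational(1, 2))) (u = Pow(Add(-41, Add(6, -2)), Rational(1, 2)) = Pow(Add(-41, 4), Rational(1, 2)) = Pow(-37, Rational(1, 2)) = Mul(I, Pow(37, Rational(1, 2))) ≈ Mul(6.0828, I))
Pow(Function('p')(u, 117), -1) = Pow(117, -1) = Rational(1, 117)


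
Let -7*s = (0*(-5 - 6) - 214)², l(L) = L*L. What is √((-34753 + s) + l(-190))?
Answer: I*√254569/7 ≈ 72.078*I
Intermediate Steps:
l(L) = L²
s = -45796/7 (s = -(0*(-5 - 6) - 214)²/7 = -(0*(-11) - 214)²/7 = -(0 - 214)²/7 = -⅐*(-214)² = -⅐*45796 = -45796/7 ≈ -6542.3)
√((-34753 + s) + l(-190)) = √((-34753 - 45796/7) + (-190)²) = √(-289067/7 + 36100) = √(-36367/7) = I*√254569/7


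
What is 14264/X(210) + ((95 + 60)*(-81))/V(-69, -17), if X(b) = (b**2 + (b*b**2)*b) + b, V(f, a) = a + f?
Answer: 283926128939/1944854310 ≈ 145.99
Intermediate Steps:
X(b) = b + b**2 + b**4 (X(b) = (b**2 + b**3*b) + b = (b**2 + b**4) + b = b + b**2 + b**4)
14264/X(210) + ((95 + 60)*(-81))/V(-69, -17) = 14264/((210*(1 + 210 + 210**3))) + ((95 + 60)*(-81))/(-17 - 69) = 14264/((210*(1 + 210 + 9261000))) + (155*(-81))/(-86) = 14264/((210*9261211)) - 12555*(-1/86) = 14264/1944854310 + 12555/86 = 14264*(1/1944854310) + 12555/86 = 7132/972427155 + 12555/86 = 283926128939/1944854310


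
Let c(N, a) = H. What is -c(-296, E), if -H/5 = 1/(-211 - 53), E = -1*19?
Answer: -5/264 ≈ -0.018939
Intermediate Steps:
E = -19
H = 5/264 (H = -5/(-211 - 53) = -5/(-264) = -5*(-1/264) = 5/264 ≈ 0.018939)
c(N, a) = 5/264
-c(-296, E) = -1*5/264 = -5/264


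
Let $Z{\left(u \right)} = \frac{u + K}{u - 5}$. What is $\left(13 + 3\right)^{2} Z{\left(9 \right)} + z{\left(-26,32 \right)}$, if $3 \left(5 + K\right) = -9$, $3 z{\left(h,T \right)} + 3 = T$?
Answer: $\frac{221}{3} \approx 73.667$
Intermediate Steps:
$z{\left(h,T \right)} = -1 + \frac{T}{3}$
$K = -8$ ($K = -5 + \frac{1}{3} \left(-9\right) = -5 - 3 = -8$)
$Z{\left(u \right)} = \frac{-8 + u}{-5 + u}$ ($Z{\left(u \right)} = \frac{u - 8}{u - 5} = \frac{-8 + u}{-5 + u}$)
$\left(13 + 3\right)^{2} Z{\left(9 \right)} + z{\left(-26,32 \right)} = \left(13 + 3\right)^{2} \frac{-8 + 9}{-5 + 9} + \left(-1 + \frac{1}{3} \cdot 32\right) = 16^{2} \cdot \frac{1}{4} \cdot 1 + \left(-1 + \frac{32}{3}\right) = 256 \cdot \frac{1}{4} \cdot 1 + \frac{29}{3} = 256 \cdot \frac{1}{4} + \frac{29}{3} = 64 + \frac{29}{3} = \frac{221}{3}$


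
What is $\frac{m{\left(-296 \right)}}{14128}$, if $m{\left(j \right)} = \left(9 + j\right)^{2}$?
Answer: $\frac{82369}{14128} \approx 5.8302$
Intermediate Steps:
$\frac{m{\left(-296 \right)}}{14128} = \frac{\left(9 - 296\right)^{2}}{14128} = \left(-287\right)^{2} \cdot \frac{1}{14128} = 82369 \cdot \frac{1}{14128} = \frac{82369}{14128}$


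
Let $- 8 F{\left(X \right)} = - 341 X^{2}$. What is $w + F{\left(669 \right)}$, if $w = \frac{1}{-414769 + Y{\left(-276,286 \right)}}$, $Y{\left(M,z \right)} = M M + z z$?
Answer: $\frac{39191921841889}{2054376} \approx 1.9077 \cdot 10^{7}$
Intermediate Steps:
$Y{\left(M,z \right)} = M^{2} + z^{2}$
$F{\left(X \right)} = \frac{341 X^{2}}{8}$ ($F{\left(X \right)} = - \frac{\left(-341\right) X^{2}}{8} = \frac{341 X^{2}}{8}$)
$w = - \frac{1}{256797}$ ($w = \frac{1}{-414769 + \left(\left(-276\right)^{2} + 286^{2}\right)} = \frac{1}{-414769 + \left(76176 + 81796\right)} = \frac{1}{-414769 + 157972} = \frac{1}{-256797} = - \frac{1}{256797} \approx -3.8941 \cdot 10^{-6}$)
$w + F{\left(669 \right)} = - \frac{1}{256797} + \frac{341 \cdot 669^{2}}{8} = - \frac{1}{256797} + \frac{341}{8} \cdot 447561 = - \frac{1}{256797} + \frac{152618301}{8} = \frac{39191921841889}{2054376}$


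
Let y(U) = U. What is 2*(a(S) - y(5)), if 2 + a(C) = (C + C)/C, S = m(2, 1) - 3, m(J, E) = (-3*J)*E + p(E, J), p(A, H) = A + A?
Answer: -10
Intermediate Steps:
p(A, H) = 2*A
m(J, E) = 2*E - 3*E*J (m(J, E) = (-3*J)*E + 2*E = -3*E*J + 2*E = 2*E - 3*E*J)
S = -7 (S = 1*(2 - 3*2) - 3 = 1*(2 - 6) - 3 = 1*(-4) - 3 = -4 - 3 = -7)
a(C) = 0 (a(C) = -2 + (C + C)/C = -2 + (2*C)/C = -2 + 2 = 0)
2*(a(S) - y(5)) = 2*(0 - 1*5) = 2*(0 - 5) = 2*(-5) = -10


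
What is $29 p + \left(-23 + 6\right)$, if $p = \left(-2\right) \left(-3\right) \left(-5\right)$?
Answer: $-887$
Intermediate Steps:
$p = -30$ ($p = 6 \left(-5\right) = -30$)
$29 p + \left(-23 + 6\right) = 29 \left(-30\right) + \left(-23 + 6\right) = -870 - 17 = -887$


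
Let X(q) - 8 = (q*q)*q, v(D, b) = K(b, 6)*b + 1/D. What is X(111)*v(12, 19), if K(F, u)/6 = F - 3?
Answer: 29936250071/12 ≈ 2.4947e+9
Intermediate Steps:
K(F, u) = -18 + 6*F (K(F, u) = 6*(F - 3) = 6*(-3 + F) = -18 + 6*F)
v(D, b) = 1/D + b*(-18 + 6*b) (v(D, b) = (-18 + 6*b)*b + 1/D = b*(-18 + 6*b) + 1/D = 1/D + b*(-18 + 6*b))
X(q) = 8 + q³ (X(q) = 8 + (q*q)*q = 8 + q²*q = 8 + q³)
X(111)*v(12, 19) = (8 + 111³)*((1 + 6*12*19*(-3 + 19))/12) = (8 + 1367631)*((1 + 6*12*19*16)/12) = 1367639*((1 + 21888)/12) = 1367639*((1/12)*21889) = 1367639*(21889/12) = 29936250071/12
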